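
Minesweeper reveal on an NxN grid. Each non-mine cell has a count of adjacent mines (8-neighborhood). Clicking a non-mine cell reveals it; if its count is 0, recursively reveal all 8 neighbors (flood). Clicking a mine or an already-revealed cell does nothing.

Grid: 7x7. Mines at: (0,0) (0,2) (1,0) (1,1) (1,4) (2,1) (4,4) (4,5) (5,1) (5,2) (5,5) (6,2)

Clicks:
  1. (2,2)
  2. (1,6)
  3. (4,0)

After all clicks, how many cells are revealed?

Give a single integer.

Answer: 10

Derivation:
Click 1 (2,2) count=2: revealed 1 new [(2,2)] -> total=1
Click 2 (1,6) count=0: revealed 8 new [(0,5) (0,6) (1,5) (1,6) (2,5) (2,6) (3,5) (3,6)] -> total=9
Click 3 (4,0) count=1: revealed 1 new [(4,0)] -> total=10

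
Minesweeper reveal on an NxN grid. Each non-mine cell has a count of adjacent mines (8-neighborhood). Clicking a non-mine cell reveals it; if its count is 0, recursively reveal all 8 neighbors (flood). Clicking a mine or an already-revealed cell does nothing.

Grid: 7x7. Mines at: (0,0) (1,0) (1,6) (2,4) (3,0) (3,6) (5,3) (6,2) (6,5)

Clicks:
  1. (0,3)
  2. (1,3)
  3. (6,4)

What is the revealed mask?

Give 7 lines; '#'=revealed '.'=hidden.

Click 1 (0,3) count=0: revealed 19 new [(0,1) (0,2) (0,3) (0,4) (0,5) (1,1) (1,2) (1,3) (1,4) (1,5) (2,1) (2,2) (2,3) (3,1) (3,2) (3,3) (4,1) (4,2) (4,3)] -> total=19
Click 2 (1,3) count=1: revealed 0 new [(none)] -> total=19
Click 3 (6,4) count=2: revealed 1 new [(6,4)] -> total=20

Answer: .#####.
.#####.
.###...
.###...
.###...
.......
....#..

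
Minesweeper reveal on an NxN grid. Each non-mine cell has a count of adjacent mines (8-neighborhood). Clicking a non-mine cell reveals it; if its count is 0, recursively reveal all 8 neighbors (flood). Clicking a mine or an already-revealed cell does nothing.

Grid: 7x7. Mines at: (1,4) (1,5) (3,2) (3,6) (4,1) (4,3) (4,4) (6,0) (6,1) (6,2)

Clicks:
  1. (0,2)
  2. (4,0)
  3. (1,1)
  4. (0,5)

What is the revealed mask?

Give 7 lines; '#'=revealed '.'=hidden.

Answer: ####.#.
####...
####...
##.....
#......
.......
.......

Derivation:
Click 1 (0,2) count=0: revealed 14 new [(0,0) (0,1) (0,2) (0,3) (1,0) (1,1) (1,2) (1,3) (2,0) (2,1) (2,2) (2,3) (3,0) (3,1)] -> total=14
Click 2 (4,0) count=1: revealed 1 new [(4,0)] -> total=15
Click 3 (1,1) count=0: revealed 0 new [(none)] -> total=15
Click 4 (0,5) count=2: revealed 1 new [(0,5)] -> total=16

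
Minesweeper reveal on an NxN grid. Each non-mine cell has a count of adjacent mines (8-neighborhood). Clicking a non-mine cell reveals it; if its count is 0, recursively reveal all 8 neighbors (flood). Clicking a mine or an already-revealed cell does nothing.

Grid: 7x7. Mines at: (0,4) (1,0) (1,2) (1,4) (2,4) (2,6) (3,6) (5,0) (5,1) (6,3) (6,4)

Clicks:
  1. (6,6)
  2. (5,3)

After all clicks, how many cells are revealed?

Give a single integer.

Answer: 7

Derivation:
Click 1 (6,6) count=0: revealed 6 new [(4,5) (4,6) (5,5) (5,6) (6,5) (6,6)] -> total=6
Click 2 (5,3) count=2: revealed 1 new [(5,3)] -> total=7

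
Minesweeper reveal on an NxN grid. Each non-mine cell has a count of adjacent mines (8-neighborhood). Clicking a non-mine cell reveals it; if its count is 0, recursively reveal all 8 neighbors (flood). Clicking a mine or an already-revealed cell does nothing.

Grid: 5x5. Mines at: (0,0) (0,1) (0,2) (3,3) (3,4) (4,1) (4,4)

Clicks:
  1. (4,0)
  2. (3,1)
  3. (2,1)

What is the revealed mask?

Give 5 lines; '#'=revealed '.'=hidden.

Click 1 (4,0) count=1: revealed 1 new [(4,0)] -> total=1
Click 2 (3,1) count=1: revealed 1 new [(3,1)] -> total=2
Click 3 (2,1) count=0: revealed 8 new [(1,0) (1,1) (1,2) (2,0) (2,1) (2,2) (3,0) (3,2)] -> total=10

Answer: .....
###..
###..
###..
#....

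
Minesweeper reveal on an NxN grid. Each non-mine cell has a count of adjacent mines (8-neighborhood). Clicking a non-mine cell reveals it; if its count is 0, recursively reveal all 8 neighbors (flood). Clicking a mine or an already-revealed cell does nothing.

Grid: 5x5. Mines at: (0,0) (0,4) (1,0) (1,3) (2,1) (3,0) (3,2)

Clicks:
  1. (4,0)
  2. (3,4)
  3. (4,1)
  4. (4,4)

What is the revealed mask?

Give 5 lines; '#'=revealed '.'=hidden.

Answer: .....
.....
...##
...##
##.##

Derivation:
Click 1 (4,0) count=1: revealed 1 new [(4,0)] -> total=1
Click 2 (3,4) count=0: revealed 6 new [(2,3) (2,4) (3,3) (3,4) (4,3) (4,4)] -> total=7
Click 3 (4,1) count=2: revealed 1 new [(4,1)] -> total=8
Click 4 (4,4) count=0: revealed 0 new [(none)] -> total=8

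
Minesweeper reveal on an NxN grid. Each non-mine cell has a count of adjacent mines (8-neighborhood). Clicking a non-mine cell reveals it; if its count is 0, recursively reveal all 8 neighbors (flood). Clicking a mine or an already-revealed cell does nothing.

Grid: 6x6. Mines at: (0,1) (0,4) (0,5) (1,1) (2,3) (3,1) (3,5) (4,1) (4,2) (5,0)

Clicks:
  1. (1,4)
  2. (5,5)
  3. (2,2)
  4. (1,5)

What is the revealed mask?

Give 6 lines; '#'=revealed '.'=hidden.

Answer: ......
....##
..#...
......
...###
...###

Derivation:
Click 1 (1,4) count=3: revealed 1 new [(1,4)] -> total=1
Click 2 (5,5) count=0: revealed 6 new [(4,3) (4,4) (4,5) (5,3) (5,4) (5,5)] -> total=7
Click 3 (2,2) count=3: revealed 1 new [(2,2)] -> total=8
Click 4 (1,5) count=2: revealed 1 new [(1,5)] -> total=9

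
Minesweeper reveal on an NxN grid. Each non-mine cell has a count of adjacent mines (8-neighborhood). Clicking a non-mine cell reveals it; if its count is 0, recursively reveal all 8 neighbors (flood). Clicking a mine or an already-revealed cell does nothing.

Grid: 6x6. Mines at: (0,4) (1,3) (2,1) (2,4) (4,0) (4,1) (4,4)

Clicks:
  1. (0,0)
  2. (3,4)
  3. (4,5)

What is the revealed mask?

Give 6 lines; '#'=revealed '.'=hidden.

Click 1 (0,0) count=0: revealed 6 new [(0,0) (0,1) (0,2) (1,0) (1,1) (1,2)] -> total=6
Click 2 (3,4) count=2: revealed 1 new [(3,4)] -> total=7
Click 3 (4,5) count=1: revealed 1 new [(4,5)] -> total=8

Answer: ###...
###...
......
....#.
.....#
......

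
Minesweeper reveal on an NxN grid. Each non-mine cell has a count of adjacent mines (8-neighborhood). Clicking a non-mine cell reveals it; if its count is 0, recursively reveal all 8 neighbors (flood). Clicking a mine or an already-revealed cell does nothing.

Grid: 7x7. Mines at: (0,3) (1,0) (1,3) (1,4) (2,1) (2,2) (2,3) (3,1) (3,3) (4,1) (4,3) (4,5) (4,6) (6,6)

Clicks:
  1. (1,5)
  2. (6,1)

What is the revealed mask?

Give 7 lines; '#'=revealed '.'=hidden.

Answer: .......
.....#.
.......
.......
.......
######.
######.

Derivation:
Click 1 (1,5) count=1: revealed 1 new [(1,5)] -> total=1
Click 2 (6,1) count=0: revealed 12 new [(5,0) (5,1) (5,2) (5,3) (5,4) (5,5) (6,0) (6,1) (6,2) (6,3) (6,4) (6,5)] -> total=13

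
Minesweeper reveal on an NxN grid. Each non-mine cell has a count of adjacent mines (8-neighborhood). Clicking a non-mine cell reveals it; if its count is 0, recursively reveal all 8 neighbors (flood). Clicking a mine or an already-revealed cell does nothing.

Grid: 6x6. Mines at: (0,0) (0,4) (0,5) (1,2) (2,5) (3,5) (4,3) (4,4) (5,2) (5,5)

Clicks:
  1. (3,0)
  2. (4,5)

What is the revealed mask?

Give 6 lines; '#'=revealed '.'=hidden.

Click 1 (3,0) count=0: revealed 13 new [(1,0) (1,1) (2,0) (2,1) (2,2) (3,0) (3,1) (3,2) (4,0) (4,1) (4,2) (5,0) (5,1)] -> total=13
Click 2 (4,5) count=3: revealed 1 new [(4,5)] -> total=14

Answer: ......
##....
###...
###...
###..#
##....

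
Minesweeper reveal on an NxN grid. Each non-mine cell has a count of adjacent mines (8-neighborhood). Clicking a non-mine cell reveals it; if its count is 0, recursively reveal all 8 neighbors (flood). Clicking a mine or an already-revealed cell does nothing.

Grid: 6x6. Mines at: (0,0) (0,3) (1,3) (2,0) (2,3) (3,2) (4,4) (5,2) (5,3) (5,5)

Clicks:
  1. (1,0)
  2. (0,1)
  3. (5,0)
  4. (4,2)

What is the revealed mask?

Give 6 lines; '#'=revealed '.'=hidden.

Answer: .#....
#.....
......
##....
###...
##....

Derivation:
Click 1 (1,0) count=2: revealed 1 new [(1,0)] -> total=1
Click 2 (0,1) count=1: revealed 1 new [(0,1)] -> total=2
Click 3 (5,0) count=0: revealed 6 new [(3,0) (3,1) (4,0) (4,1) (5,0) (5,1)] -> total=8
Click 4 (4,2) count=3: revealed 1 new [(4,2)] -> total=9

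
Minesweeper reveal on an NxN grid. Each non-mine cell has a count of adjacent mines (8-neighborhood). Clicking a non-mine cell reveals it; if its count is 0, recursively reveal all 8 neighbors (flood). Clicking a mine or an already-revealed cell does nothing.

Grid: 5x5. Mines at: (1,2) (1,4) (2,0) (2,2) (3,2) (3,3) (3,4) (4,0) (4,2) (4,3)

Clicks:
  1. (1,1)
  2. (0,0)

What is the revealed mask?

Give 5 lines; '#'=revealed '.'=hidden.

Answer: ##...
##...
.....
.....
.....

Derivation:
Click 1 (1,1) count=3: revealed 1 new [(1,1)] -> total=1
Click 2 (0,0) count=0: revealed 3 new [(0,0) (0,1) (1,0)] -> total=4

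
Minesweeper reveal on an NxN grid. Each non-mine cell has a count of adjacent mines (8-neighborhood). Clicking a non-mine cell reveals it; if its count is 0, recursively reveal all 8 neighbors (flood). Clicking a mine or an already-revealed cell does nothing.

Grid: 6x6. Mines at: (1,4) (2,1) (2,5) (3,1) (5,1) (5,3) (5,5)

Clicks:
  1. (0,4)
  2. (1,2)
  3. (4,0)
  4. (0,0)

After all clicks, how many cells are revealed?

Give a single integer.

Click 1 (0,4) count=1: revealed 1 new [(0,4)] -> total=1
Click 2 (1,2) count=1: revealed 1 new [(1,2)] -> total=2
Click 3 (4,0) count=2: revealed 1 new [(4,0)] -> total=3
Click 4 (0,0) count=0: revealed 7 new [(0,0) (0,1) (0,2) (0,3) (1,0) (1,1) (1,3)] -> total=10

Answer: 10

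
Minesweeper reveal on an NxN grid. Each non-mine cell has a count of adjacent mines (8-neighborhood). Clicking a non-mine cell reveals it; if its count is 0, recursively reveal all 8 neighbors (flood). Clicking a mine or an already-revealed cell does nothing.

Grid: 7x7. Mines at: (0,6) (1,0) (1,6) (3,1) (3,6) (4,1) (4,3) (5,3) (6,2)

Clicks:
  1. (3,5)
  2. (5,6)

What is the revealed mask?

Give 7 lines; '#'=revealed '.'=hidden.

Click 1 (3,5) count=1: revealed 1 new [(3,5)] -> total=1
Click 2 (5,6) count=0: revealed 9 new [(4,4) (4,5) (4,6) (5,4) (5,5) (5,6) (6,4) (6,5) (6,6)] -> total=10

Answer: .......
.......
.......
.....#.
....###
....###
....###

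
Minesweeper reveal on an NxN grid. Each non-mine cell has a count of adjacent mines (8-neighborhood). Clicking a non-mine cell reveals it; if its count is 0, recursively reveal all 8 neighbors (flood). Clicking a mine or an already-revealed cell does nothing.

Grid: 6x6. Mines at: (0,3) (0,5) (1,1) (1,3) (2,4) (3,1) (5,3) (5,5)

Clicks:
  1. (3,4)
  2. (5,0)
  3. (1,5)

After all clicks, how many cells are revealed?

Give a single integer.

Click 1 (3,4) count=1: revealed 1 new [(3,4)] -> total=1
Click 2 (5,0) count=0: revealed 6 new [(4,0) (4,1) (4,2) (5,0) (5,1) (5,2)] -> total=7
Click 3 (1,5) count=2: revealed 1 new [(1,5)] -> total=8

Answer: 8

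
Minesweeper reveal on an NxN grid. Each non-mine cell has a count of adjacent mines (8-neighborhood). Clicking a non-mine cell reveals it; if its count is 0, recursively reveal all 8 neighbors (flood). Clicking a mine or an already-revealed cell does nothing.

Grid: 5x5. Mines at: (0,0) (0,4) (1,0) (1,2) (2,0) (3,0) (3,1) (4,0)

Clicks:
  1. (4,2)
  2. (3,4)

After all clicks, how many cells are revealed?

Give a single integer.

Click 1 (4,2) count=1: revealed 1 new [(4,2)] -> total=1
Click 2 (3,4) count=0: revealed 10 new [(1,3) (1,4) (2,2) (2,3) (2,4) (3,2) (3,3) (3,4) (4,3) (4,4)] -> total=11

Answer: 11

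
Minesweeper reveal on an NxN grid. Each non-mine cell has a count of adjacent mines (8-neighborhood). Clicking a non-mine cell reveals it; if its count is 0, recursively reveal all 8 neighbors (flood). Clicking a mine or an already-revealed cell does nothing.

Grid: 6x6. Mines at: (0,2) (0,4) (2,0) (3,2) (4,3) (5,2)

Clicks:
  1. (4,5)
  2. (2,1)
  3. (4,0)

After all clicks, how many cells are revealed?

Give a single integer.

Click 1 (4,5) count=0: revealed 13 new [(1,3) (1,4) (1,5) (2,3) (2,4) (2,5) (3,3) (3,4) (3,5) (4,4) (4,5) (5,4) (5,5)] -> total=13
Click 2 (2,1) count=2: revealed 1 new [(2,1)] -> total=14
Click 3 (4,0) count=0: revealed 6 new [(3,0) (3,1) (4,0) (4,1) (5,0) (5,1)] -> total=20

Answer: 20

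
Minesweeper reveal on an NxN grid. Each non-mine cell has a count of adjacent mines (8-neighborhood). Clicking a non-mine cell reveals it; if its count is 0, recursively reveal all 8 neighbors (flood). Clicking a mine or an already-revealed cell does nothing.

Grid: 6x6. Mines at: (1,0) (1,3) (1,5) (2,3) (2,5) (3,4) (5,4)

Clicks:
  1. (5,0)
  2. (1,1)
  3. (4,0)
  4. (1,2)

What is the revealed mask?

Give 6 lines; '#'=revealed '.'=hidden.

Click 1 (5,0) count=0: revealed 15 new [(2,0) (2,1) (2,2) (3,0) (3,1) (3,2) (3,3) (4,0) (4,1) (4,2) (4,3) (5,0) (5,1) (5,2) (5,3)] -> total=15
Click 2 (1,1) count=1: revealed 1 new [(1,1)] -> total=16
Click 3 (4,0) count=0: revealed 0 new [(none)] -> total=16
Click 4 (1,2) count=2: revealed 1 new [(1,2)] -> total=17

Answer: ......
.##...
###...
####..
####..
####..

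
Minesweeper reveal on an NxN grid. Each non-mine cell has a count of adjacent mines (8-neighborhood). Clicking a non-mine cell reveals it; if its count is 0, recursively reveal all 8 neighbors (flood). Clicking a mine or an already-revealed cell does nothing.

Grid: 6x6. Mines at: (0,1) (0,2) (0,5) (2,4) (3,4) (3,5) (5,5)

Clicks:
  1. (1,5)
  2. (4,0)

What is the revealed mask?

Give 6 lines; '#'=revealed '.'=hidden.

Click 1 (1,5) count=2: revealed 1 new [(1,5)] -> total=1
Click 2 (4,0) count=0: revealed 22 new [(1,0) (1,1) (1,2) (1,3) (2,0) (2,1) (2,2) (2,3) (3,0) (3,1) (3,2) (3,3) (4,0) (4,1) (4,2) (4,3) (4,4) (5,0) (5,1) (5,2) (5,3) (5,4)] -> total=23

Answer: ......
####.#
####..
####..
#####.
#####.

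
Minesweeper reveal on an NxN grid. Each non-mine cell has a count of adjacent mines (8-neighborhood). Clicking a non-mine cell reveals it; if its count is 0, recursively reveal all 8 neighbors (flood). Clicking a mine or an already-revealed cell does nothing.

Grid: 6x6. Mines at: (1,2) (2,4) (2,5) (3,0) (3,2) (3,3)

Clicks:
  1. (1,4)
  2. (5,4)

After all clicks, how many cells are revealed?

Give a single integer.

Click 1 (1,4) count=2: revealed 1 new [(1,4)] -> total=1
Click 2 (5,4) count=0: revealed 14 new [(3,4) (3,5) (4,0) (4,1) (4,2) (4,3) (4,4) (4,5) (5,0) (5,1) (5,2) (5,3) (5,4) (5,5)] -> total=15

Answer: 15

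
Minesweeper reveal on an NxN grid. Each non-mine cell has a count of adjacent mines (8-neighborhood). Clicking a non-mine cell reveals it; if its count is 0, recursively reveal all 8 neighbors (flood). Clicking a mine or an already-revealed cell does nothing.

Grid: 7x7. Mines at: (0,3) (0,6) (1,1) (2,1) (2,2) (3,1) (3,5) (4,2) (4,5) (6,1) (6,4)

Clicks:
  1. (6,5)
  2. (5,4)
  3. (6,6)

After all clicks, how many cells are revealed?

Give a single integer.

Click 1 (6,5) count=1: revealed 1 new [(6,5)] -> total=1
Click 2 (5,4) count=2: revealed 1 new [(5,4)] -> total=2
Click 3 (6,6) count=0: revealed 3 new [(5,5) (5,6) (6,6)] -> total=5

Answer: 5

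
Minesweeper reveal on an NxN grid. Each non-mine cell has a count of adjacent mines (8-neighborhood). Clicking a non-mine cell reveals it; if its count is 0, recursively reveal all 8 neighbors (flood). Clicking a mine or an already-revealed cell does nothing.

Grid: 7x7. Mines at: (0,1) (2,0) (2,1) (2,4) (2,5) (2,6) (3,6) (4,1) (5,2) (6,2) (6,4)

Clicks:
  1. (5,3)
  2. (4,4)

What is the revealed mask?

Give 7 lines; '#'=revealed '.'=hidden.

Answer: .......
.......
.......
...###.
...###.
...###.
.......

Derivation:
Click 1 (5,3) count=3: revealed 1 new [(5,3)] -> total=1
Click 2 (4,4) count=0: revealed 8 new [(3,3) (3,4) (3,5) (4,3) (4,4) (4,5) (5,4) (5,5)] -> total=9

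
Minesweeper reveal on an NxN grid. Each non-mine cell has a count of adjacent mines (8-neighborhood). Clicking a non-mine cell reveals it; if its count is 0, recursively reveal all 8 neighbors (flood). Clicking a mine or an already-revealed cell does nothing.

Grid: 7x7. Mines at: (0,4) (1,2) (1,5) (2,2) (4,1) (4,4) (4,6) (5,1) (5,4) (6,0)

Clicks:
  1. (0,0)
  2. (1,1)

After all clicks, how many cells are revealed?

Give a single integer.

Click 1 (0,0) count=0: revealed 8 new [(0,0) (0,1) (1,0) (1,1) (2,0) (2,1) (3,0) (3,1)] -> total=8
Click 2 (1,1) count=2: revealed 0 new [(none)] -> total=8

Answer: 8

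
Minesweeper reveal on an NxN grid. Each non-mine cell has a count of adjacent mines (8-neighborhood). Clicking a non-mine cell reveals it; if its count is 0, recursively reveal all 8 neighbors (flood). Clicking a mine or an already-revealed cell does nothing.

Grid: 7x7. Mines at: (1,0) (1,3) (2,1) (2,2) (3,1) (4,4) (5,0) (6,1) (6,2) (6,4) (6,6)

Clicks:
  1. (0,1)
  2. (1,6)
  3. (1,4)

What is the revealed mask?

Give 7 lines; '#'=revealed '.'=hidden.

Answer: .#..###
....###
....###
....###
.....##
.....##
.......

Derivation:
Click 1 (0,1) count=1: revealed 1 new [(0,1)] -> total=1
Click 2 (1,6) count=0: revealed 16 new [(0,4) (0,5) (0,6) (1,4) (1,5) (1,6) (2,4) (2,5) (2,6) (3,4) (3,5) (3,6) (4,5) (4,6) (5,5) (5,6)] -> total=17
Click 3 (1,4) count=1: revealed 0 new [(none)] -> total=17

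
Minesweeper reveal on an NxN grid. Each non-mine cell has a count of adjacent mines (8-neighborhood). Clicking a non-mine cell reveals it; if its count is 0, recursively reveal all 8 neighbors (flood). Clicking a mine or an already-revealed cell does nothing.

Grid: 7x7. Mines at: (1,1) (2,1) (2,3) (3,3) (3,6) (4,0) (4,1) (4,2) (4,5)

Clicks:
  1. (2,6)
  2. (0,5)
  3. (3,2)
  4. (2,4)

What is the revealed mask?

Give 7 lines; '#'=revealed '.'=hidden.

Answer: ..#####
..#####
....###
..#....
.......
.......
.......

Derivation:
Click 1 (2,6) count=1: revealed 1 new [(2,6)] -> total=1
Click 2 (0,5) count=0: revealed 12 new [(0,2) (0,3) (0,4) (0,5) (0,6) (1,2) (1,3) (1,4) (1,5) (1,6) (2,4) (2,5)] -> total=13
Click 3 (3,2) count=5: revealed 1 new [(3,2)] -> total=14
Click 4 (2,4) count=2: revealed 0 new [(none)] -> total=14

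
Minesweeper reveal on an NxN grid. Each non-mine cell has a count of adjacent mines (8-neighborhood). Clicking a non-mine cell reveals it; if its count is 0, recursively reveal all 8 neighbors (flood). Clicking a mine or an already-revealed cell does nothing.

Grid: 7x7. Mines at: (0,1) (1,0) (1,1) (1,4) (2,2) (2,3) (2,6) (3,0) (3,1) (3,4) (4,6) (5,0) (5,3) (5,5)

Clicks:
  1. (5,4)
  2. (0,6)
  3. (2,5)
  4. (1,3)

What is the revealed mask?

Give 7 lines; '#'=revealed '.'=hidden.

Click 1 (5,4) count=2: revealed 1 new [(5,4)] -> total=1
Click 2 (0,6) count=0: revealed 4 new [(0,5) (0,6) (1,5) (1,6)] -> total=5
Click 3 (2,5) count=3: revealed 1 new [(2,5)] -> total=6
Click 4 (1,3) count=3: revealed 1 new [(1,3)] -> total=7

Answer: .....##
...#.##
.....#.
.......
.......
....#..
.......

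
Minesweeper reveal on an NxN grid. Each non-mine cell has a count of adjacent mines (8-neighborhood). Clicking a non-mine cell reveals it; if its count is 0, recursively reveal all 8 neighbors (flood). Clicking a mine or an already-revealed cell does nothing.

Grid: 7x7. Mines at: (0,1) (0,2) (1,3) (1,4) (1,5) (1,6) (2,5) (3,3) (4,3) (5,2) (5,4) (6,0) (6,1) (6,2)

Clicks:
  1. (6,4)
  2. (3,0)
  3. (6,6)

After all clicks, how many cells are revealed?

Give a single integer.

Answer: 23

Derivation:
Click 1 (6,4) count=1: revealed 1 new [(6,4)] -> total=1
Click 2 (3,0) count=0: revealed 14 new [(1,0) (1,1) (1,2) (2,0) (2,1) (2,2) (3,0) (3,1) (3,2) (4,0) (4,1) (4,2) (5,0) (5,1)] -> total=15
Click 3 (6,6) count=0: revealed 8 new [(3,5) (3,6) (4,5) (4,6) (5,5) (5,6) (6,5) (6,6)] -> total=23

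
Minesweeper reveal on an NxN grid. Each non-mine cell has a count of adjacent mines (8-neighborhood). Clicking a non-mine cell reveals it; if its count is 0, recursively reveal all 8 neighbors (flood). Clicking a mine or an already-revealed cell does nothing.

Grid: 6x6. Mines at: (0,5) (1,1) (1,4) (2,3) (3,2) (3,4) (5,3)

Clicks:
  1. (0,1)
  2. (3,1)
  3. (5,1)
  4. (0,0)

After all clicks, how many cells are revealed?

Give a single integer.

Answer: 12

Derivation:
Click 1 (0,1) count=1: revealed 1 new [(0,1)] -> total=1
Click 2 (3,1) count=1: revealed 1 new [(3,1)] -> total=2
Click 3 (5,1) count=0: revealed 9 new [(2,0) (2,1) (3,0) (4,0) (4,1) (4,2) (5,0) (5,1) (5,2)] -> total=11
Click 4 (0,0) count=1: revealed 1 new [(0,0)] -> total=12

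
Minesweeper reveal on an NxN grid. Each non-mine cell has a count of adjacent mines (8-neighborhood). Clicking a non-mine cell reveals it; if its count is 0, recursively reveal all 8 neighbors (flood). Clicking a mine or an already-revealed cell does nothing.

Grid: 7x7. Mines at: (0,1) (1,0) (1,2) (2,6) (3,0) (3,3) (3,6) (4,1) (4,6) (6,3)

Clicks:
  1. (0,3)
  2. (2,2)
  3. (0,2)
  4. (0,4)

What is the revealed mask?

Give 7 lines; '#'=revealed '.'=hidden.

Answer: ..#####
...####
..####.
.......
.......
.......
.......

Derivation:
Click 1 (0,3) count=1: revealed 1 new [(0,3)] -> total=1
Click 2 (2,2) count=2: revealed 1 new [(2,2)] -> total=2
Click 3 (0,2) count=2: revealed 1 new [(0,2)] -> total=3
Click 4 (0,4) count=0: revealed 10 new [(0,4) (0,5) (0,6) (1,3) (1,4) (1,5) (1,6) (2,3) (2,4) (2,5)] -> total=13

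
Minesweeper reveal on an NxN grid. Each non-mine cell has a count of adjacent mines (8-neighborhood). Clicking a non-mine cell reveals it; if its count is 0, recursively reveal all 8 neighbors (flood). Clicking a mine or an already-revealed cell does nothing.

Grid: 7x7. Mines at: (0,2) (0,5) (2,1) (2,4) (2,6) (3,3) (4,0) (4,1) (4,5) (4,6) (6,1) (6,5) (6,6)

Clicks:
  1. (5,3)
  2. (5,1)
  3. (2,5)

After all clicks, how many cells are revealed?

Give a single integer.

Answer: 11

Derivation:
Click 1 (5,3) count=0: revealed 9 new [(4,2) (4,3) (4,4) (5,2) (5,3) (5,4) (6,2) (6,3) (6,4)] -> total=9
Click 2 (5,1) count=3: revealed 1 new [(5,1)] -> total=10
Click 3 (2,5) count=2: revealed 1 new [(2,5)] -> total=11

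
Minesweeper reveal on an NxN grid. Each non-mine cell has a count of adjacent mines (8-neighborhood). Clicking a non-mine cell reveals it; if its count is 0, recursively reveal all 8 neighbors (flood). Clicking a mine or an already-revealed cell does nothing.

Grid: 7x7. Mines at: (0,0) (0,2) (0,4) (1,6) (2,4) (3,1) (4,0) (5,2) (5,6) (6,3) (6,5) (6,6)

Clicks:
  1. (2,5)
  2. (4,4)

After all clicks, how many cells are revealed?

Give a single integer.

Click 1 (2,5) count=2: revealed 1 new [(2,5)] -> total=1
Click 2 (4,4) count=0: revealed 9 new [(3,3) (3,4) (3,5) (4,3) (4,4) (4,5) (5,3) (5,4) (5,5)] -> total=10

Answer: 10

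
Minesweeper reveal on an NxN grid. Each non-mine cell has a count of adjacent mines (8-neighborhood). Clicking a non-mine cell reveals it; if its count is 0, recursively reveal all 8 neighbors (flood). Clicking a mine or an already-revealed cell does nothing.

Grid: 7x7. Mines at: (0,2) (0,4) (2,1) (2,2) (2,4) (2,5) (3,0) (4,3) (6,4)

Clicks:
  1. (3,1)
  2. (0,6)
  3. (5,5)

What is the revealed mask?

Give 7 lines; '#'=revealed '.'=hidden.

Click 1 (3,1) count=3: revealed 1 new [(3,1)] -> total=1
Click 2 (0,6) count=0: revealed 4 new [(0,5) (0,6) (1,5) (1,6)] -> total=5
Click 3 (5,5) count=1: revealed 1 new [(5,5)] -> total=6

Answer: .....##
.....##
.......
.#.....
.......
.....#.
.......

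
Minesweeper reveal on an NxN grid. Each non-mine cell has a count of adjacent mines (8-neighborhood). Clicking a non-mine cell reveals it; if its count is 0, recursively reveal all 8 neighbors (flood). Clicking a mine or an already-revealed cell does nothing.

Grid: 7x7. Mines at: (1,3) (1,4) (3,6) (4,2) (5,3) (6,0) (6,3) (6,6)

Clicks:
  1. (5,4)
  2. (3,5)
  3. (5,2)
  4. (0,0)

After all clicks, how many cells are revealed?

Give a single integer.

Click 1 (5,4) count=2: revealed 1 new [(5,4)] -> total=1
Click 2 (3,5) count=1: revealed 1 new [(3,5)] -> total=2
Click 3 (5,2) count=3: revealed 1 new [(5,2)] -> total=3
Click 4 (0,0) count=0: revealed 16 new [(0,0) (0,1) (0,2) (1,0) (1,1) (1,2) (2,0) (2,1) (2,2) (3,0) (3,1) (3,2) (4,0) (4,1) (5,0) (5,1)] -> total=19

Answer: 19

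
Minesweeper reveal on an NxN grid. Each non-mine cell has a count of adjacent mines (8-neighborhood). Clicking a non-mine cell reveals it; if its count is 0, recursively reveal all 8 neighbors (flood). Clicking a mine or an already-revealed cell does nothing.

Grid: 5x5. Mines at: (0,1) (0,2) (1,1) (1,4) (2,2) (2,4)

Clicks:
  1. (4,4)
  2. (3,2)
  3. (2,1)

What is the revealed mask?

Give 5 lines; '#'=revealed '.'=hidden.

Click 1 (4,4) count=0: revealed 12 new [(2,0) (2,1) (3,0) (3,1) (3,2) (3,3) (3,4) (4,0) (4,1) (4,2) (4,3) (4,4)] -> total=12
Click 2 (3,2) count=1: revealed 0 new [(none)] -> total=12
Click 3 (2,1) count=2: revealed 0 new [(none)] -> total=12

Answer: .....
.....
##...
#####
#####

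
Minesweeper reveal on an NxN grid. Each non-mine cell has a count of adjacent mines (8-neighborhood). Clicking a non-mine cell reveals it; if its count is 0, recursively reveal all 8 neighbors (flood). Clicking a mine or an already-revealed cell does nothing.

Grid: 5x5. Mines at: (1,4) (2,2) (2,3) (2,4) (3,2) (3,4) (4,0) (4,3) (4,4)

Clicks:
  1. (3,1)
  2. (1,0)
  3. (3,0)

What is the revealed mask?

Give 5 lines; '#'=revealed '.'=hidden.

Answer: ####.
####.
##...
##...
.....

Derivation:
Click 1 (3,1) count=3: revealed 1 new [(3,1)] -> total=1
Click 2 (1,0) count=0: revealed 11 new [(0,0) (0,1) (0,2) (0,3) (1,0) (1,1) (1,2) (1,3) (2,0) (2,1) (3,0)] -> total=12
Click 3 (3,0) count=1: revealed 0 new [(none)] -> total=12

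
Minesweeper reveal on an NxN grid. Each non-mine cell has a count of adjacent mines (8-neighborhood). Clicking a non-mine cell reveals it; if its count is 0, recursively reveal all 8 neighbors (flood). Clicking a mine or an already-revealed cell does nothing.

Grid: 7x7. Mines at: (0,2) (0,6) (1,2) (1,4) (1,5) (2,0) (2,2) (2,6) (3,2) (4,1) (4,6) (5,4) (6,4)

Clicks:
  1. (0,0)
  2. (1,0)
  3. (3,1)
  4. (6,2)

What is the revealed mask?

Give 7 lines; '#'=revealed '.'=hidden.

Answer: ##.....
##.....
.......
.#.....
.......
####...
####...

Derivation:
Click 1 (0,0) count=0: revealed 4 new [(0,0) (0,1) (1,0) (1,1)] -> total=4
Click 2 (1,0) count=1: revealed 0 new [(none)] -> total=4
Click 3 (3,1) count=4: revealed 1 new [(3,1)] -> total=5
Click 4 (6,2) count=0: revealed 8 new [(5,0) (5,1) (5,2) (5,3) (6,0) (6,1) (6,2) (6,3)] -> total=13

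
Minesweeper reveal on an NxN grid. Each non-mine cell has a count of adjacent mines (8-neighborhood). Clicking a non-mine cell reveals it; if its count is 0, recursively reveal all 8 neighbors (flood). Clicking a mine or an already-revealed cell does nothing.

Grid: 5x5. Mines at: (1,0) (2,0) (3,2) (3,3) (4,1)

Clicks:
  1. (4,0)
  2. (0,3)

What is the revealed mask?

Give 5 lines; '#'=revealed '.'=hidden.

Click 1 (4,0) count=1: revealed 1 new [(4,0)] -> total=1
Click 2 (0,3) count=0: revealed 12 new [(0,1) (0,2) (0,3) (0,4) (1,1) (1,2) (1,3) (1,4) (2,1) (2,2) (2,3) (2,4)] -> total=13

Answer: .####
.####
.####
.....
#....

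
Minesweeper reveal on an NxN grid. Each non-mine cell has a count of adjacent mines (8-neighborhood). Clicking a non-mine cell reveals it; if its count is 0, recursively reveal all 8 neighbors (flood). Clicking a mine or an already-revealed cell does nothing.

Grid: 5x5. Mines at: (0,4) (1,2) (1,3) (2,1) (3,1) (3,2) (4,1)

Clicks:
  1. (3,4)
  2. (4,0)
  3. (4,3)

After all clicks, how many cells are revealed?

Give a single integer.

Click 1 (3,4) count=0: revealed 6 new [(2,3) (2,4) (3,3) (3,4) (4,3) (4,4)] -> total=6
Click 2 (4,0) count=2: revealed 1 new [(4,0)] -> total=7
Click 3 (4,3) count=1: revealed 0 new [(none)] -> total=7

Answer: 7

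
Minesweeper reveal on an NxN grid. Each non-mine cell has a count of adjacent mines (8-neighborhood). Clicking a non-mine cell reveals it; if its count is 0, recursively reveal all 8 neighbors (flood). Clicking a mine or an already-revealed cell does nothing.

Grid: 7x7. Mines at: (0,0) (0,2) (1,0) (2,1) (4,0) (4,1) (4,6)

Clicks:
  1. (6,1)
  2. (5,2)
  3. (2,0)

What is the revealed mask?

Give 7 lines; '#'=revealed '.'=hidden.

Answer: ...####
..#####
#.#####
..#####
..####.
#######
#######

Derivation:
Click 1 (6,1) count=0: revealed 37 new [(0,3) (0,4) (0,5) (0,6) (1,2) (1,3) (1,4) (1,5) (1,6) (2,2) (2,3) (2,4) (2,5) (2,6) (3,2) (3,3) (3,4) (3,5) (3,6) (4,2) (4,3) (4,4) (4,5) (5,0) (5,1) (5,2) (5,3) (5,4) (5,5) (5,6) (6,0) (6,1) (6,2) (6,3) (6,4) (6,5) (6,6)] -> total=37
Click 2 (5,2) count=1: revealed 0 new [(none)] -> total=37
Click 3 (2,0) count=2: revealed 1 new [(2,0)] -> total=38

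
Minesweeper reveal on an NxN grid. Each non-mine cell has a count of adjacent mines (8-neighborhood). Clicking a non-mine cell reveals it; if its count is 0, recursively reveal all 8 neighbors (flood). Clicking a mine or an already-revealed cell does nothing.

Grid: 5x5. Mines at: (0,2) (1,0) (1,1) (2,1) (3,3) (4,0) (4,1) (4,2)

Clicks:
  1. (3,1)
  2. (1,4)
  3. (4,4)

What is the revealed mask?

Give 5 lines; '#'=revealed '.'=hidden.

Answer: ...##
...##
...##
.#...
....#

Derivation:
Click 1 (3,1) count=4: revealed 1 new [(3,1)] -> total=1
Click 2 (1,4) count=0: revealed 6 new [(0,3) (0,4) (1,3) (1,4) (2,3) (2,4)] -> total=7
Click 3 (4,4) count=1: revealed 1 new [(4,4)] -> total=8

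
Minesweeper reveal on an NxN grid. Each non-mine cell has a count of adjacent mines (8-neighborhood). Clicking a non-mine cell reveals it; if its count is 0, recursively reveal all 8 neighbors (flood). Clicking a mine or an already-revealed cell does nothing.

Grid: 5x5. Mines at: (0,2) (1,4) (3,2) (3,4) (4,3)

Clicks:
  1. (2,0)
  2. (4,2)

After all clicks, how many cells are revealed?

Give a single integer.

Answer: 11

Derivation:
Click 1 (2,0) count=0: revealed 10 new [(0,0) (0,1) (1,0) (1,1) (2,0) (2,1) (3,0) (3,1) (4,0) (4,1)] -> total=10
Click 2 (4,2) count=2: revealed 1 new [(4,2)] -> total=11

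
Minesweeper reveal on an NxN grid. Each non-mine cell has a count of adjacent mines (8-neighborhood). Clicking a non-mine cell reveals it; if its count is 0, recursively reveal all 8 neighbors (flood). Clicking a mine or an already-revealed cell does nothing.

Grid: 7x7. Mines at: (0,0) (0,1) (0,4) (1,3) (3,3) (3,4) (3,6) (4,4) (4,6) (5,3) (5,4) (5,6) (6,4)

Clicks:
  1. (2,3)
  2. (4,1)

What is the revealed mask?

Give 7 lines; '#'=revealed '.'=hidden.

Click 1 (2,3) count=3: revealed 1 new [(2,3)] -> total=1
Click 2 (4,1) count=0: revealed 18 new [(1,0) (1,1) (1,2) (2,0) (2,1) (2,2) (3,0) (3,1) (3,2) (4,0) (4,1) (4,2) (5,0) (5,1) (5,2) (6,0) (6,1) (6,2)] -> total=19

Answer: .......
###....
####...
###....
###....
###....
###....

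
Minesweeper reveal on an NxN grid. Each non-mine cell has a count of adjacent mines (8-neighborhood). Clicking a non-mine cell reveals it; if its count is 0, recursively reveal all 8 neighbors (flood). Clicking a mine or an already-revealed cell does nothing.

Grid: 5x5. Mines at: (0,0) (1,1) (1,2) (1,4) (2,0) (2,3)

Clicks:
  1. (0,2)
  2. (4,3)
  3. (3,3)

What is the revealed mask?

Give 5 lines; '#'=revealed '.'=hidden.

Click 1 (0,2) count=2: revealed 1 new [(0,2)] -> total=1
Click 2 (4,3) count=0: revealed 10 new [(3,0) (3,1) (3,2) (3,3) (3,4) (4,0) (4,1) (4,2) (4,3) (4,4)] -> total=11
Click 3 (3,3) count=1: revealed 0 new [(none)] -> total=11

Answer: ..#..
.....
.....
#####
#####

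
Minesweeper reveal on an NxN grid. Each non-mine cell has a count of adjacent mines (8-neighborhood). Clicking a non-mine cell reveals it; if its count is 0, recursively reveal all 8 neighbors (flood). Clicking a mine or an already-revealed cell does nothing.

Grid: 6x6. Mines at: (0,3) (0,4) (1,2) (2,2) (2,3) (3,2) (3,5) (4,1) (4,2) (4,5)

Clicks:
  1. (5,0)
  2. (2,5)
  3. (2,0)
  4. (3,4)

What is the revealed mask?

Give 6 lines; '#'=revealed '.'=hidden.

Click 1 (5,0) count=1: revealed 1 new [(5,0)] -> total=1
Click 2 (2,5) count=1: revealed 1 new [(2,5)] -> total=2
Click 3 (2,0) count=0: revealed 8 new [(0,0) (0,1) (1,0) (1,1) (2,0) (2,1) (3,0) (3,1)] -> total=10
Click 4 (3,4) count=3: revealed 1 new [(3,4)] -> total=11

Answer: ##....
##....
##...#
##..#.
......
#.....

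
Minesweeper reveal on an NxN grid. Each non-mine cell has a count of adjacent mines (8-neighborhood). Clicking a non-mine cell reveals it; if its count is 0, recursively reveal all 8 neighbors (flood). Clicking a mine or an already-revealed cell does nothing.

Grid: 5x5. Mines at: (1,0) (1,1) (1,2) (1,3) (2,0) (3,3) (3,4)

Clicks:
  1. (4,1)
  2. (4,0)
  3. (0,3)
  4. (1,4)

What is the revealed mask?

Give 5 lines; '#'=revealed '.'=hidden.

Answer: ...#.
....#
.....
###..
###..

Derivation:
Click 1 (4,1) count=0: revealed 6 new [(3,0) (3,1) (3,2) (4,0) (4,1) (4,2)] -> total=6
Click 2 (4,0) count=0: revealed 0 new [(none)] -> total=6
Click 3 (0,3) count=2: revealed 1 new [(0,3)] -> total=7
Click 4 (1,4) count=1: revealed 1 new [(1,4)] -> total=8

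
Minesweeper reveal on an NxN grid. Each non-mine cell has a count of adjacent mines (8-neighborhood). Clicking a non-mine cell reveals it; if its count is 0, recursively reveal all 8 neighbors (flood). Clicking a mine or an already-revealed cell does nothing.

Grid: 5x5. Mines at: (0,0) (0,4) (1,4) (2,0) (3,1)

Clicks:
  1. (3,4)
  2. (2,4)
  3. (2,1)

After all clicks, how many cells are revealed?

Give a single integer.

Click 1 (3,4) count=0: revealed 9 new [(2,2) (2,3) (2,4) (3,2) (3,3) (3,4) (4,2) (4,3) (4,4)] -> total=9
Click 2 (2,4) count=1: revealed 0 new [(none)] -> total=9
Click 3 (2,1) count=2: revealed 1 new [(2,1)] -> total=10

Answer: 10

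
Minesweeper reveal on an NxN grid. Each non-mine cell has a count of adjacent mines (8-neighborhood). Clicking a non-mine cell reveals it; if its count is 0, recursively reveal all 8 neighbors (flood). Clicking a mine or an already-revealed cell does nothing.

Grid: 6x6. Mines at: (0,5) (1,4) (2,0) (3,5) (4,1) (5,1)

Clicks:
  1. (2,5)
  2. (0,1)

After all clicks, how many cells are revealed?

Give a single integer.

Click 1 (2,5) count=2: revealed 1 new [(2,5)] -> total=1
Click 2 (0,1) count=0: revealed 24 new [(0,0) (0,1) (0,2) (0,3) (1,0) (1,1) (1,2) (1,3) (2,1) (2,2) (2,3) (2,4) (3,1) (3,2) (3,3) (3,4) (4,2) (4,3) (4,4) (4,5) (5,2) (5,3) (5,4) (5,5)] -> total=25

Answer: 25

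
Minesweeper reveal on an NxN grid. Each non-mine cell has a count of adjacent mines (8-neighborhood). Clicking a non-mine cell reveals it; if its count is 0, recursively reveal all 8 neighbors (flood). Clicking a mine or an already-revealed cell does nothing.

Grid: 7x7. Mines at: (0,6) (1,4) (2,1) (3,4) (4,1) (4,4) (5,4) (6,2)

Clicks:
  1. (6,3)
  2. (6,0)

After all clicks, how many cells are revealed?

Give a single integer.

Answer: 5

Derivation:
Click 1 (6,3) count=2: revealed 1 new [(6,3)] -> total=1
Click 2 (6,0) count=0: revealed 4 new [(5,0) (5,1) (6,0) (6,1)] -> total=5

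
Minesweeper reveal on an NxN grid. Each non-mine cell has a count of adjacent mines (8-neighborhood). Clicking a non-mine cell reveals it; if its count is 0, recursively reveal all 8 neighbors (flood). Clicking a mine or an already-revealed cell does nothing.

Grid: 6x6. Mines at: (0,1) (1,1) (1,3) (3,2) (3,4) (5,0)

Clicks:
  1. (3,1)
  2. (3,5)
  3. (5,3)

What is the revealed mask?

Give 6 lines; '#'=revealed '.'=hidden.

Answer: ......
......
......
.#...#
.#####
.#####

Derivation:
Click 1 (3,1) count=1: revealed 1 new [(3,1)] -> total=1
Click 2 (3,5) count=1: revealed 1 new [(3,5)] -> total=2
Click 3 (5,3) count=0: revealed 10 new [(4,1) (4,2) (4,3) (4,4) (4,5) (5,1) (5,2) (5,3) (5,4) (5,5)] -> total=12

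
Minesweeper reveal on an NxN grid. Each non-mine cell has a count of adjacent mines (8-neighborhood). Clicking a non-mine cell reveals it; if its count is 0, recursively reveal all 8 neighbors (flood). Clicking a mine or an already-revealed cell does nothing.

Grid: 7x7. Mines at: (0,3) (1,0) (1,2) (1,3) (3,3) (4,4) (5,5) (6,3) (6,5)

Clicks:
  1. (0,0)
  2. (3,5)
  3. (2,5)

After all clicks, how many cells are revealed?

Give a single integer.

Click 1 (0,0) count=1: revealed 1 new [(0,0)] -> total=1
Click 2 (3,5) count=1: revealed 1 new [(3,5)] -> total=2
Click 3 (2,5) count=0: revealed 13 new [(0,4) (0,5) (0,6) (1,4) (1,5) (1,6) (2,4) (2,5) (2,6) (3,4) (3,6) (4,5) (4,6)] -> total=15

Answer: 15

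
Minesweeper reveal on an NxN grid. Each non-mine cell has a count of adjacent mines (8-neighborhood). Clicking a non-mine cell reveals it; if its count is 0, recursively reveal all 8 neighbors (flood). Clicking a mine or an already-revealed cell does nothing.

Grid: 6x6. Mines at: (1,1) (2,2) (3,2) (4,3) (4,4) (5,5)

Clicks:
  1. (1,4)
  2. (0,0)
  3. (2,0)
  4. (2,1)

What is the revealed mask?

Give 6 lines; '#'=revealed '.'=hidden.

Click 1 (1,4) count=0: revealed 14 new [(0,2) (0,3) (0,4) (0,5) (1,2) (1,3) (1,4) (1,5) (2,3) (2,4) (2,5) (3,3) (3,4) (3,5)] -> total=14
Click 2 (0,0) count=1: revealed 1 new [(0,0)] -> total=15
Click 3 (2,0) count=1: revealed 1 new [(2,0)] -> total=16
Click 4 (2,1) count=3: revealed 1 new [(2,1)] -> total=17

Answer: #.####
..####
##.###
...###
......
......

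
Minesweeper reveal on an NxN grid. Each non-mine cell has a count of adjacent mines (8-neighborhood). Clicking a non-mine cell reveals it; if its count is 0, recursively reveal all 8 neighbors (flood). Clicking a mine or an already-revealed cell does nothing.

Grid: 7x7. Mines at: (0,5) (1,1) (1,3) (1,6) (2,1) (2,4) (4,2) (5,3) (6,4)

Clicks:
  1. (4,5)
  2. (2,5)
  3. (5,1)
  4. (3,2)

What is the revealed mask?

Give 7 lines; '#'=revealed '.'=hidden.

Answer: .......
.......
.....##
..#.###
....###
.#..###
.....##

Derivation:
Click 1 (4,5) count=0: revealed 13 new [(2,5) (2,6) (3,4) (3,5) (3,6) (4,4) (4,5) (4,6) (5,4) (5,5) (5,6) (6,5) (6,6)] -> total=13
Click 2 (2,5) count=2: revealed 0 new [(none)] -> total=13
Click 3 (5,1) count=1: revealed 1 new [(5,1)] -> total=14
Click 4 (3,2) count=2: revealed 1 new [(3,2)] -> total=15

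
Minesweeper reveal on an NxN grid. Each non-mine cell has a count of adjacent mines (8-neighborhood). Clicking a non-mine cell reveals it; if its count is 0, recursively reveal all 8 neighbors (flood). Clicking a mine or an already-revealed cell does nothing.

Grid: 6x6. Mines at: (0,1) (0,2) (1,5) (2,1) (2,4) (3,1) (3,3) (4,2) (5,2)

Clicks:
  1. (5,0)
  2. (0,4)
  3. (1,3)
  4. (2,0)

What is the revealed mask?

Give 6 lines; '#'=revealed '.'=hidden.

Click 1 (5,0) count=0: revealed 4 new [(4,0) (4,1) (5,0) (5,1)] -> total=4
Click 2 (0,4) count=1: revealed 1 new [(0,4)] -> total=5
Click 3 (1,3) count=2: revealed 1 new [(1,3)] -> total=6
Click 4 (2,0) count=2: revealed 1 new [(2,0)] -> total=7

Answer: ....#.
...#..
#.....
......
##....
##....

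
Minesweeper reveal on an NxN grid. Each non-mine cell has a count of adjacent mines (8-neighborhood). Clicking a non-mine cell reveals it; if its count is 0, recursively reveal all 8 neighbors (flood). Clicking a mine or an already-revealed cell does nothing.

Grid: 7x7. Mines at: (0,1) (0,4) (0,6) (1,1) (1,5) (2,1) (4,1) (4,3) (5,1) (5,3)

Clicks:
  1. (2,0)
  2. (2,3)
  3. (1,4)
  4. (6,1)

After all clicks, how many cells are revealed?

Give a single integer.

Click 1 (2,0) count=2: revealed 1 new [(2,0)] -> total=1
Click 2 (2,3) count=0: revealed 9 new [(1,2) (1,3) (1,4) (2,2) (2,3) (2,4) (3,2) (3,3) (3,4)] -> total=10
Click 3 (1,4) count=2: revealed 0 new [(none)] -> total=10
Click 4 (6,1) count=1: revealed 1 new [(6,1)] -> total=11

Answer: 11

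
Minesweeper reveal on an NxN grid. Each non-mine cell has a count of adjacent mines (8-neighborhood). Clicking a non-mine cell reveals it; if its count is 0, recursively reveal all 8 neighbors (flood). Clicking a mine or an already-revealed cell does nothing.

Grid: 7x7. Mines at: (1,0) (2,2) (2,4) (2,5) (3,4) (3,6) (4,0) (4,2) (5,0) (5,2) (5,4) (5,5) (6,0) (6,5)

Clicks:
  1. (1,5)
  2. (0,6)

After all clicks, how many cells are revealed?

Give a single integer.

Answer: 12

Derivation:
Click 1 (1,5) count=2: revealed 1 new [(1,5)] -> total=1
Click 2 (0,6) count=0: revealed 11 new [(0,1) (0,2) (0,3) (0,4) (0,5) (0,6) (1,1) (1,2) (1,3) (1,4) (1,6)] -> total=12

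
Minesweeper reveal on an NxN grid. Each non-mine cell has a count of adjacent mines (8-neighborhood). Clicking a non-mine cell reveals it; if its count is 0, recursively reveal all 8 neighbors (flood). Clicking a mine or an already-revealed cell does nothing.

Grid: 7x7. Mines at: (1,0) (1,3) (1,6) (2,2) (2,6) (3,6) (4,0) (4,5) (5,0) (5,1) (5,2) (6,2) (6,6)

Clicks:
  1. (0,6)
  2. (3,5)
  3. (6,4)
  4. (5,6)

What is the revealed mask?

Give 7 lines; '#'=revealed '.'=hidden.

Click 1 (0,6) count=1: revealed 1 new [(0,6)] -> total=1
Click 2 (3,5) count=3: revealed 1 new [(3,5)] -> total=2
Click 3 (6,4) count=0: revealed 6 new [(5,3) (5,4) (5,5) (6,3) (6,4) (6,5)] -> total=8
Click 4 (5,6) count=2: revealed 1 new [(5,6)] -> total=9

Answer: ......#
.......
.......
.....#.
.......
...####
...###.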